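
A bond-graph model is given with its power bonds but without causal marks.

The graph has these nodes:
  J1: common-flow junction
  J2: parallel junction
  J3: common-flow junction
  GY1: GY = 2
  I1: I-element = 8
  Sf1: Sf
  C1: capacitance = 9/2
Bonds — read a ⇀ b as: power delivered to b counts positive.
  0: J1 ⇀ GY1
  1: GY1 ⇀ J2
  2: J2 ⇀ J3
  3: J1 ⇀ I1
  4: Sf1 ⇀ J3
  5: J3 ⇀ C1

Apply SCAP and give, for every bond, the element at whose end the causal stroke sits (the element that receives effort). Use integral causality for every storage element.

b0 stroke at J1
b1 stroke at J2
b2 stroke at J3
b3 stroke at I1
b4 stroke at Sf1
b5 stroke at J3

b4 |Sf1  (source Sf1 imposes f)
b2 |J3  (1-jn J3 has f-setter on 4)
b5 |J3  (J3 flow already set via bond 4)
b1 |J2  (only one effort-in slot at J2)
b0 |J1  (GY1 both-in/both-out from 1)
b3 |I1  (closing 1-jn rule on J1)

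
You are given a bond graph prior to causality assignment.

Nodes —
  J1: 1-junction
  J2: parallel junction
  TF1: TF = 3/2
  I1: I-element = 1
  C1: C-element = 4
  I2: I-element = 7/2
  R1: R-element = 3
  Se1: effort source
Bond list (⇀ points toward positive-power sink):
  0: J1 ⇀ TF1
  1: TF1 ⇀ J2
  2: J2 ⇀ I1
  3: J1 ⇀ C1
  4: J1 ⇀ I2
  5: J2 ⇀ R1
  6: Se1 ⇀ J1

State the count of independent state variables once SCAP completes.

#6 stroke→J1  (Se1: effort source, stroke at far end)
#2 stroke→I1  (I1 outputs flow p/I1)
#3 stroke→J1  (C1 integral (e out))
#4 stroke→I2  (prefer integral on I2)
#0 stroke→J1  (J1: bond 4 brought flow, rest push out)
#1 stroke→TF1  (TF1: transformer flips bond 0)
#5 stroke→J2  (closing 0-jn rule on J2)

3  (C1, I1, I2 all integral)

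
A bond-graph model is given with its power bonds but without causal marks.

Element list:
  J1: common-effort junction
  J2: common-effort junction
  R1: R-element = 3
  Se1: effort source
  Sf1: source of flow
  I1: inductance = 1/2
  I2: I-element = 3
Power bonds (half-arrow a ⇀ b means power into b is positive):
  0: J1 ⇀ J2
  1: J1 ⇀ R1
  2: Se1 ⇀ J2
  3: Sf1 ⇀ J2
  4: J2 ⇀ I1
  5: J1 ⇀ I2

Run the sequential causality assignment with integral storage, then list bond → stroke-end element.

b2 stroke→J2  (Se1 (Se) sets effort on bond)
b3 stroke→Sf1  (Sf1 fixes flow; stroke at Sf1)
b0 stroke→J1  (J2: bond 2 brought effort, rest push out)
b4 stroke→I1  (0-jn J2 has e-setter on 2)
b1 stroke→R1  (J1 effort already set via bond 0)
b5 stroke→I2  (J1 effort already set via bond 0)

#0 stroke→J1
#1 stroke→R1
#2 stroke→J2
#3 stroke→Sf1
#4 stroke→I1
#5 stroke→I2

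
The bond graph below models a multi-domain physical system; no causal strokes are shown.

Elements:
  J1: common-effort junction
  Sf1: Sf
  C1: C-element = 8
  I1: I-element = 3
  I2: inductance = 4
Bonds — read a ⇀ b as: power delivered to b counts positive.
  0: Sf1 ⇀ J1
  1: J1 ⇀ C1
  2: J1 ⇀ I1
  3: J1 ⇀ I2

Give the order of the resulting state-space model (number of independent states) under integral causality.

3  (C1, I1, I2 all integral)

#0 |Sf1  (source Sf1 imposes f)
#1 |J1  (prefer integral on C1)
#2 |I1  (0-jn J1 has e-setter on 1)
#3 |I2  (J1: bond 1 brought effort, rest push out)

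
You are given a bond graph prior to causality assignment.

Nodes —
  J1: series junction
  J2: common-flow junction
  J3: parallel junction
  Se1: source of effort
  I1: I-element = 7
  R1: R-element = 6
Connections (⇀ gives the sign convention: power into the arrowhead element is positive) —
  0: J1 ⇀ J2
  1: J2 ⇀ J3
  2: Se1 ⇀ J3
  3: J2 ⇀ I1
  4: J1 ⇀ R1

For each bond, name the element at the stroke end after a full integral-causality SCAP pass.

b0 →J2
b1 →J2
b2 →J3
b3 →I1
b4 →J1

β2 stroke at J3  (source Se1 imposes e)
β1 stroke at J2  (J3: bond 2 brought effort, rest push out)
β3 stroke at I1  (prefer integral on I1)
β0 stroke at J2  (1-jn J2 has f-setter on 3)
β4 stroke at J1  (1-jn J1 has f-setter on 0)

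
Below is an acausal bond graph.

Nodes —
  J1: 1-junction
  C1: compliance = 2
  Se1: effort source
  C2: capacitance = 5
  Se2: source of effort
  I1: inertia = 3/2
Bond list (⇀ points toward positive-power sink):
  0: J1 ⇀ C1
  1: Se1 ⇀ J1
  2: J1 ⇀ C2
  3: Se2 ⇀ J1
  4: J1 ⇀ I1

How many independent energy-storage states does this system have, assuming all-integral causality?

β1 |J1  (Se1 (Se) sets effort on bond)
β3 |J1  (source Se2 imposes e)
β0 |J1  (C1 integral (e out))
β2 |J1  (prefer integral on C2)
β4 |I1  (only one flow-in slot at J1)

3  (C1, C2, I1 all integral)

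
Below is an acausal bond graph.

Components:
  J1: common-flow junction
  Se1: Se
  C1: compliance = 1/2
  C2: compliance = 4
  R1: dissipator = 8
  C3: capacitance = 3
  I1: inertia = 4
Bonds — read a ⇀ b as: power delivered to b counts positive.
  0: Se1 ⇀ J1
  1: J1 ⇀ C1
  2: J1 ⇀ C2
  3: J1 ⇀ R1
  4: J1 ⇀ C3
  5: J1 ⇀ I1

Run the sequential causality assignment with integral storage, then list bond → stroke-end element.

bond 0 →J1  (Se1 (Se) sets effort on bond)
bond 1 →J1  (C1: C, integral causality)
bond 2 →J1  (prefer integral on C2)
bond 4 →J1  (prefer integral on C3)
bond 5 →I1  (prefer integral on I1)
bond 3 →J1  (1-jn J1 has f-setter on 5)

b0 stroke at J1
b1 stroke at J1
b2 stroke at J1
b3 stroke at J1
b4 stroke at J1
b5 stroke at I1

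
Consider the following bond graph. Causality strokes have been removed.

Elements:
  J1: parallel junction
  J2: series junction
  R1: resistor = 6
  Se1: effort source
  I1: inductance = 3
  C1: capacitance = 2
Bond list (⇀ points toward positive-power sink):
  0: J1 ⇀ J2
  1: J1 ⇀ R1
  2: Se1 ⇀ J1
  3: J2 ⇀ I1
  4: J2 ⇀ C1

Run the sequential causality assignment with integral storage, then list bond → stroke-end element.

bond 2 |J1  (source Se1 imposes e)
bond 0 |J2  (0-jn J1 has e-setter on 2)
bond 1 |R1  (common-e at J1 fixed by 2)
bond 3 |I1  (I1: I, integral causality)
bond 4 |J2  (J2 flow already set via bond 3)

#0 →J2
#1 →R1
#2 →J1
#3 →I1
#4 →J2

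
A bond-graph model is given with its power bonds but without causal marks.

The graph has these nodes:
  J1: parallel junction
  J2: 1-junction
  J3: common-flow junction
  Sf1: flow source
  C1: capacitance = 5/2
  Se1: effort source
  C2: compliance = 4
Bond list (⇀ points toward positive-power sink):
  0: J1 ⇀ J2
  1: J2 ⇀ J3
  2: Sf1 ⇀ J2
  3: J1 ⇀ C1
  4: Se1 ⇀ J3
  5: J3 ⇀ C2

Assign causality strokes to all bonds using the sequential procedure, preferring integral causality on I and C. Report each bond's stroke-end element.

b0 stroke→J2
b1 stroke→J2
b2 stroke→Sf1
b3 stroke→J1
b4 stroke→J3
b5 stroke→J3

β2 stroke at Sf1  (source Sf1 imposes f)
β4 stroke at J3  (Se1 (Se) sets effort on bond)
β0 stroke at J2  (1-jn J2 has f-setter on 2)
β1 stroke at J2  (1-jn J2 has f-setter on 2)
β5 stroke at J3  (J3: bond 1 brought flow, rest push out)
β3 stroke at J1  (closing 0-jn rule on J1)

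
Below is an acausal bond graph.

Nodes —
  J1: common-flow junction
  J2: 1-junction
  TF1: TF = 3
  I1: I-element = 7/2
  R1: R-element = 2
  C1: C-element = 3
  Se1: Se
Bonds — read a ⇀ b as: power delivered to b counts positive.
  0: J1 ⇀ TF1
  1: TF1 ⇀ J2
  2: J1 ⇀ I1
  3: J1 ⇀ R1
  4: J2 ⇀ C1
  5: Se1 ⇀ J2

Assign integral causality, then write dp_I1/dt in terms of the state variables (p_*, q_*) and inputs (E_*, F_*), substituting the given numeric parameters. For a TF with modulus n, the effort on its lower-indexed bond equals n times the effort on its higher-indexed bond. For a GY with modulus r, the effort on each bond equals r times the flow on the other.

dp_I1/dt = 3*E_Se1 - 4*p_I1/7 - q_C1

bond 5 |J2  (Se1: effort source, stroke at far end)
bond 2 |I1  (I1: I, integral causality)
bond 0 |J1  (common-f at J1 fixed by 2)
bond 3 |J1  (J1: bond 2 brought flow, rest push out)
bond 1 |TF1  (TF1: transformer flips bond 0)
bond 4 |J2  (common-f at J2 fixed by 1)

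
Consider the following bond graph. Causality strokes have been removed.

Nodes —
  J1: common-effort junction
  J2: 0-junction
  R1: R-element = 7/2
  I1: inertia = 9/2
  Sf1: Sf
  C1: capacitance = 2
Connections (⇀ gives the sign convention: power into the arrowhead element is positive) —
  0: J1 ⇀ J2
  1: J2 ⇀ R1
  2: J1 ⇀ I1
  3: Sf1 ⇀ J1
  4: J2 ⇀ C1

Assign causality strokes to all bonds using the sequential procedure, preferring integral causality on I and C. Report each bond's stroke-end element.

b0 |J1
b1 |R1
b2 |I1
b3 |Sf1
b4 |J2

#3 →Sf1  (Sf1 (Sf) sets flow on bond)
#2 →I1  (I1 outputs flow p/I1)
#0 →J1  (J1: last free bond brings effort in)
#4 →J2  (C1: C, integral causality)
#1 →R1  (0-jn J2 has e-setter on 4)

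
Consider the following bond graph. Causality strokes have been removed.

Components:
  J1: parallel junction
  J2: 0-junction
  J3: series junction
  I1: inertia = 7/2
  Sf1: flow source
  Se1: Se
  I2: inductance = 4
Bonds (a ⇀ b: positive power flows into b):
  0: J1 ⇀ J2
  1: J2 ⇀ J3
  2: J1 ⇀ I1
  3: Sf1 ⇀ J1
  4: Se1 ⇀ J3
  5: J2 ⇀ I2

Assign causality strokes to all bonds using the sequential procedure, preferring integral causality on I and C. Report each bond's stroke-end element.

b3 →Sf1  (Sf1 (Sf) sets flow on bond)
b4 →J3  (Se1 (Se) sets effort on bond)
b1 →J2  (only one flow-in slot at J3)
b0 →J1  (J2: bond 1 brought effort, rest push out)
b5 →I2  (J2: bond 1 brought effort, rest push out)
b2 →I1  (common-e at J1 fixed by 0)

bond 0 stroke→J1
bond 1 stroke→J2
bond 2 stroke→I1
bond 3 stroke→Sf1
bond 4 stroke→J3
bond 5 stroke→I2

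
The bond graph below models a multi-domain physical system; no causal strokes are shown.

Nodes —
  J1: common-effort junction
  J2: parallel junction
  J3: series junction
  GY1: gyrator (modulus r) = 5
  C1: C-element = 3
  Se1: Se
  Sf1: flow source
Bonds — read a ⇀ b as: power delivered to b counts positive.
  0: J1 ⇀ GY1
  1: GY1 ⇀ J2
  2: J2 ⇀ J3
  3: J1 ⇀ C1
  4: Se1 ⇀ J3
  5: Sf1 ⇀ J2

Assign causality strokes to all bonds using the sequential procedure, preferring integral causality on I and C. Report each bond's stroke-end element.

b0 stroke at GY1
b1 stroke at GY1
b2 stroke at J2
b3 stroke at J1
b4 stroke at J3
b5 stroke at Sf1

#4 stroke→J3  (source Se1 imposes e)
#5 stroke→Sf1  (Sf1 fixes flow; stroke at Sf1)
#2 stroke→J2  (closing 1-jn rule on J3)
#1 stroke→GY1  (J2 effort already set via bond 2)
#0 stroke→GY1  (through GY1, causality inverts; strokes same side of GY1)
#3 stroke→J1  (closing 0-jn rule on J1)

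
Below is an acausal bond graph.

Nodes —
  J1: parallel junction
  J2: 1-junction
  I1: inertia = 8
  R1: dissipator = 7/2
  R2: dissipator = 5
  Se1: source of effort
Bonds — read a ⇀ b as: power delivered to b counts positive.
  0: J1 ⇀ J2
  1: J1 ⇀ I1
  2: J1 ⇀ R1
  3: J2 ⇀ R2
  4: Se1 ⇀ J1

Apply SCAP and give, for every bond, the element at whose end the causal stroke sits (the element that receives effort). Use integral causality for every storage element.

β0 →J2
β1 →I1
β2 →R1
β3 →R2
β4 →J1

β4 stroke→J1  (Se1 fixes effort; stroke away)
β0 stroke→J2  (0-jn J1 has e-setter on 4)
β1 stroke→I1  (J1 effort already set via bond 4)
β2 stroke→R1  (J1: bond 4 brought effort, rest push out)
β3 stroke→R2  (J2: last free bond brings flow in)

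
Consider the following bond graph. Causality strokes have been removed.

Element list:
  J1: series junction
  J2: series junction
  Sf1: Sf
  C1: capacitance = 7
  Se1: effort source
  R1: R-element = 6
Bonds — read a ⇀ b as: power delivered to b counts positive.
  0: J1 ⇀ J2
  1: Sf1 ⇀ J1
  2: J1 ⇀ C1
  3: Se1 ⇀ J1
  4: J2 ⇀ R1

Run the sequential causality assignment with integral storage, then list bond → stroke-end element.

b1 stroke at Sf1  (source Sf1 imposes f)
b3 stroke at J1  (Se1 (Se) sets effort on bond)
b0 stroke at J1  (1-jn J1 has f-setter on 1)
b2 stroke at J1  (common-f at J1 fixed by 1)
b4 stroke at J2  (1-jn J2 has f-setter on 0)

bond 0 stroke at J1
bond 1 stroke at Sf1
bond 2 stroke at J1
bond 3 stroke at J1
bond 4 stroke at J2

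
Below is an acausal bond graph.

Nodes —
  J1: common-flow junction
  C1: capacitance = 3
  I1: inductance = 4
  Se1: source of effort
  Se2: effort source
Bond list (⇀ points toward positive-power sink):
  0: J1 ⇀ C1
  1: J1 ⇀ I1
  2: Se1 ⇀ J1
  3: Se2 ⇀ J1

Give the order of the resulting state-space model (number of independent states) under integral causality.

2  (C1, I1 all integral)

bond 2 |J1  (source Se1 imposes e)
bond 3 |J1  (Se2 (Se) sets effort on bond)
bond 0 |J1  (C1 integral (e out))
bond 1 |I1  (J1: last free bond brings flow in)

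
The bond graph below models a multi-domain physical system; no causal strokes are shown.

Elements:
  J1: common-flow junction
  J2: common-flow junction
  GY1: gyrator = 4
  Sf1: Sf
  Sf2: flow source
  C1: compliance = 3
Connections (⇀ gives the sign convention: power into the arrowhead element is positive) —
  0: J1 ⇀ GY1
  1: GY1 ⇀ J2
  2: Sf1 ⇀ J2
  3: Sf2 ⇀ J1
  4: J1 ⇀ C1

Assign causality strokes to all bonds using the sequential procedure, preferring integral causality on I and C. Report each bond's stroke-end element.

b2 stroke→Sf1  (Sf1 (Sf) sets flow on bond)
b3 stroke→Sf2  (source Sf2 imposes f)
b0 stroke→J1  (J1: bond 3 brought flow, rest push out)
b4 stroke→J1  (1-jn J1 has f-setter on 3)
b1 stroke→J2  (J2 flow already set via bond 2)

β0 |J1
β1 |J2
β2 |Sf1
β3 |Sf2
β4 |J1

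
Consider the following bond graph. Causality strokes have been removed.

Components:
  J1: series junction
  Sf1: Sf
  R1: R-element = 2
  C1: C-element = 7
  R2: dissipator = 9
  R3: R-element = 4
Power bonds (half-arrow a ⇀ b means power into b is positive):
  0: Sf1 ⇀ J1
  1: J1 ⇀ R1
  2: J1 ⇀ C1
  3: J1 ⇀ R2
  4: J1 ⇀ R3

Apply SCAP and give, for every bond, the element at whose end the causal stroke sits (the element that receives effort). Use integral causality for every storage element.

β0 →Sf1  (source Sf1 imposes f)
β1 →J1  (common-f at J1 fixed by 0)
β2 →J1  (common-f at J1 fixed by 0)
β3 →J1  (J1 flow already set via bond 0)
β4 →J1  (common-f at J1 fixed by 0)

bond 0 stroke→Sf1
bond 1 stroke→J1
bond 2 stroke→J1
bond 3 stroke→J1
bond 4 stroke→J1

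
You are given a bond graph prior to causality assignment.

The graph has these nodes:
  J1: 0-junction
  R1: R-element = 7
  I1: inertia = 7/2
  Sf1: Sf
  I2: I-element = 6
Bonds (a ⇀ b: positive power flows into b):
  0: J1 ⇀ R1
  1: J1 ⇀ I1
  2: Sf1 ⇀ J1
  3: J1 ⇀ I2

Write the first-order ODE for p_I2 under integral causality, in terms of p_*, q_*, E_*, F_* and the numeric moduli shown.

#2 |Sf1  (Sf1: flow source, stroke at near end)
#1 |I1  (I1 integral (f out))
#3 |I2  (I2 outputs flow p/I2)
#0 |J1  (J1 needs exactly one e-in)

dp_I2/dt = 7*F_Sf1 - 2*p_I1 - 7*p_I2/6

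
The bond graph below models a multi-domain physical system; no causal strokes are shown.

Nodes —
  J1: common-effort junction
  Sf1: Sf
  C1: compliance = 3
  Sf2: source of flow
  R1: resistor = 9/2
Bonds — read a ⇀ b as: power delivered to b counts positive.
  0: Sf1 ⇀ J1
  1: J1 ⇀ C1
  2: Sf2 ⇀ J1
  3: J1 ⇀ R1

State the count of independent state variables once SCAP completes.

b0 stroke at Sf1  (Sf1: flow source, stroke at near end)
b2 stroke at Sf2  (Sf2: flow source, stroke at near end)
b1 stroke at J1  (prefer integral on C1)
b3 stroke at R1  (J1: bond 1 brought effort, rest push out)

1  (C1 all integral)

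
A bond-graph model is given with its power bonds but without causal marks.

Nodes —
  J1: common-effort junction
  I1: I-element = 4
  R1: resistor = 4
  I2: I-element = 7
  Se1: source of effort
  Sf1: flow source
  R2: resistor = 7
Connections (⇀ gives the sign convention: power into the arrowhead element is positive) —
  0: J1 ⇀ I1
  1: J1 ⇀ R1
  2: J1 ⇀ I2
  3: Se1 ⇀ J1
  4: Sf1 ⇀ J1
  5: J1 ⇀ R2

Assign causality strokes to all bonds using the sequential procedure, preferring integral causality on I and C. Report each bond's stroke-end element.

bond 0 |I1
bond 1 |R1
bond 2 |I2
bond 3 |J1
bond 4 |Sf1
bond 5 |R2

bond 3 →J1  (Se1 fixes effort; stroke away)
bond 4 →Sf1  (source Sf1 imposes f)
bond 0 →I1  (common-e at J1 fixed by 3)
bond 1 →R1  (common-e at J1 fixed by 3)
bond 2 →I2  (common-e at J1 fixed by 3)
bond 5 →R2  (J1: bond 3 brought effort, rest push out)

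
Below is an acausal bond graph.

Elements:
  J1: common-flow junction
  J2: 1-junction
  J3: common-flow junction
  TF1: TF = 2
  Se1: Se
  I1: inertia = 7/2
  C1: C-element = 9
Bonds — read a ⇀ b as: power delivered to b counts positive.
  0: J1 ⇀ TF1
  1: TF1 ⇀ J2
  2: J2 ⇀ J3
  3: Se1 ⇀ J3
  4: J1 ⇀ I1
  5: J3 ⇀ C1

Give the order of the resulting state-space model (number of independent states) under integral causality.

2  (C1, I1 all integral)

β3 stroke→J3  (Se1 fixes effort; stroke away)
β4 stroke→I1  (I1 outputs flow p/I1)
β0 stroke→J1  (J1: bond 4 brought flow, rest push out)
β1 stroke→TF1  (through TF1, causality passes straight; one stroke at TF1)
β2 stroke→J2  (1-jn J2 has f-setter on 1)
β5 stroke→J3  (common-f at J3 fixed by 2)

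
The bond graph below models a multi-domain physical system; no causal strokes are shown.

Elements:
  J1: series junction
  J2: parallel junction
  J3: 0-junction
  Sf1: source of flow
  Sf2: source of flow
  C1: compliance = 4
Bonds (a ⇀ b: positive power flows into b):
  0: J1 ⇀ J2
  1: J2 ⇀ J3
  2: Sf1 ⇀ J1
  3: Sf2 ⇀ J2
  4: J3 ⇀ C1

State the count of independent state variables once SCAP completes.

β2 stroke→Sf1  (source Sf1 imposes f)
β3 stroke→Sf2  (Sf2: flow source, stroke at near end)
β0 stroke→J1  (common-f at J1 fixed by 2)
β1 stroke→J2  (only one effort-in slot at J2)
β4 stroke→J3  (only one effort-in slot at J3)

1  (C1 all integral)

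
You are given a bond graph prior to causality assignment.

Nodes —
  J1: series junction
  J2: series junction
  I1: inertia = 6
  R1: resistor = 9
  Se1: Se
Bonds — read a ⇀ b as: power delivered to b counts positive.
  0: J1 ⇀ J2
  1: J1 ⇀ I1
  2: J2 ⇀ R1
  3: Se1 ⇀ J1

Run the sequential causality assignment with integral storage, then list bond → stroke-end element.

b0 stroke at J1
b1 stroke at I1
b2 stroke at J2
b3 stroke at J1

b3 |J1  (Se1 fixes effort; stroke away)
b1 |I1  (prefer integral on I1)
b0 |J1  (J1: bond 1 brought flow, rest push out)
b2 |J2  (J2 flow already set via bond 0)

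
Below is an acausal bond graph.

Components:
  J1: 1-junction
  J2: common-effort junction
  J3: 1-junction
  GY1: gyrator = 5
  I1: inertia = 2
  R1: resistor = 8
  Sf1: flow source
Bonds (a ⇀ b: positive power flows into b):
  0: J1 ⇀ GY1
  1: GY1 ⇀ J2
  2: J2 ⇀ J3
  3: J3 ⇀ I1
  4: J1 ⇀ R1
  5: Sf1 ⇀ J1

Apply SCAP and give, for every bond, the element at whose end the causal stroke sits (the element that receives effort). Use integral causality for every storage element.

b5 stroke at Sf1  (source Sf1 imposes f)
b0 stroke at J1  (J1 flow already set via bond 5)
b4 stroke at J1  (common-f at J1 fixed by 5)
b1 stroke at J2  (GY1: gyrator matches bond 0)
b2 stroke at J3  (common-e at J2 fixed by 1)
b3 stroke at I1  (only one flow-in slot at J3)

β0 |J1
β1 |J2
β2 |J3
β3 |I1
β4 |J1
β5 |Sf1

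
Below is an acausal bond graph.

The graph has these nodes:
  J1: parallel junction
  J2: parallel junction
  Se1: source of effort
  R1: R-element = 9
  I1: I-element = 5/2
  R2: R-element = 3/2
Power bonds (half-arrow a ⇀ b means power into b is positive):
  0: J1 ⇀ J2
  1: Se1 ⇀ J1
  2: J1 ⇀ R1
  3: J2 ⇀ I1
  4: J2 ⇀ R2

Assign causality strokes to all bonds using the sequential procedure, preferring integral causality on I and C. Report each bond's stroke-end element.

bond 0 |J2
bond 1 |J1
bond 2 |R1
bond 3 |I1
bond 4 |R2

b1 stroke→J1  (Se1 (Se) sets effort on bond)
b0 stroke→J2  (J1: bond 1 brought effort, rest push out)
b2 stroke→R1  (J1 effort already set via bond 1)
b3 stroke→I1  (common-e at J2 fixed by 0)
b4 stroke→R2  (J2: bond 0 brought effort, rest push out)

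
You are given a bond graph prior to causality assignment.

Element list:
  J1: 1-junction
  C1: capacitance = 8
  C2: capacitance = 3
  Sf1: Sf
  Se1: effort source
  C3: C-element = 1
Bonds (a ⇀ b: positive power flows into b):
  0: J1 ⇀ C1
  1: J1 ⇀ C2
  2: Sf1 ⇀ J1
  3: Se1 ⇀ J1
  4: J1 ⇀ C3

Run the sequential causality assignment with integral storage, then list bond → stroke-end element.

bond 2 stroke at Sf1  (Sf1 (Sf) sets flow on bond)
bond 3 stroke at J1  (source Se1 imposes e)
bond 0 stroke at J1  (common-f at J1 fixed by 2)
bond 1 stroke at J1  (J1 flow already set via bond 2)
bond 4 stroke at J1  (J1: bond 2 brought flow, rest push out)

#0 stroke→J1
#1 stroke→J1
#2 stroke→Sf1
#3 stroke→J1
#4 stroke→J1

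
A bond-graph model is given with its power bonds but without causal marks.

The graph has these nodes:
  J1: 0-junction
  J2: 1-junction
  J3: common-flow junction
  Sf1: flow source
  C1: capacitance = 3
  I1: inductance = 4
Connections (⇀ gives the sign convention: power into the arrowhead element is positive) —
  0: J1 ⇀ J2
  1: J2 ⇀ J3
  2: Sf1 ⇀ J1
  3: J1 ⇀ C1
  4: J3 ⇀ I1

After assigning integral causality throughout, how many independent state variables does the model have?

2  (C1, I1 all integral)

β2 stroke→Sf1  (Sf1 (Sf) sets flow on bond)
β3 stroke→J1  (C1 outputs effort q/C1)
β0 stroke→J2  (J1 effort already set via bond 3)
β1 stroke→J3  (closing 1-jn rule on J2)
β4 stroke→I1  (J3: last free bond brings flow in)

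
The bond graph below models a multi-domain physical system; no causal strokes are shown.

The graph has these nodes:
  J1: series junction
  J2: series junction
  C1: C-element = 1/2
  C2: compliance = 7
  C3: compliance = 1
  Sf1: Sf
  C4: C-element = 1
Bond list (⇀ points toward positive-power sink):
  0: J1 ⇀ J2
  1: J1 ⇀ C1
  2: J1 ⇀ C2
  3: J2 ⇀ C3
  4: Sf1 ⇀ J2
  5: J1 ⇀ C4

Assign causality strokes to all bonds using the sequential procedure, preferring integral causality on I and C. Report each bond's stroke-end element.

bond 0 →J2
bond 1 →J1
bond 2 →J1
bond 3 →J2
bond 4 →Sf1
bond 5 →J1

b4 stroke→Sf1  (Sf1: flow source, stroke at near end)
b0 stroke→J2  (J2 flow already set via bond 4)
b3 stroke→J2  (J2 flow already set via bond 4)
b1 stroke→J1  (J1: bond 0 brought flow, rest push out)
b2 stroke→J1  (J1: bond 0 brought flow, rest push out)
b5 stroke→J1  (J1: bond 0 brought flow, rest push out)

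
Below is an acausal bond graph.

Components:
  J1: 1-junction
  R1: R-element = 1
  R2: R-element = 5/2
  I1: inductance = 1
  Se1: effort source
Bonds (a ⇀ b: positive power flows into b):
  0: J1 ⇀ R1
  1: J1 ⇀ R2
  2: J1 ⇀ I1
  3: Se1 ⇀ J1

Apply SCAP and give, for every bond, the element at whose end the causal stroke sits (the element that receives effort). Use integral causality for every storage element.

b0 →J1
b1 →J1
b2 →I1
b3 →J1

b3 stroke→J1  (source Se1 imposes e)
b2 stroke→I1  (prefer integral on I1)
b0 stroke→J1  (common-f at J1 fixed by 2)
b1 stroke→J1  (J1 flow already set via bond 2)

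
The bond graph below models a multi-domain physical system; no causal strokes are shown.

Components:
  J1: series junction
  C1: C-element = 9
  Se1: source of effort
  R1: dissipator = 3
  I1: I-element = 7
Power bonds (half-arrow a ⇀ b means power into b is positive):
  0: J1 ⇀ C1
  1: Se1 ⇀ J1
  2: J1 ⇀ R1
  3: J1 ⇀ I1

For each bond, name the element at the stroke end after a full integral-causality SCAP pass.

β0 |J1
β1 |J1
β2 |J1
β3 |I1

β1 stroke→J1  (Se1: effort source, stroke at far end)
β0 stroke→J1  (prefer integral on C1)
β3 stroke→I1  (prefer integral on I1)
β2 stroke→J1  (J1 flow already set via bond 3)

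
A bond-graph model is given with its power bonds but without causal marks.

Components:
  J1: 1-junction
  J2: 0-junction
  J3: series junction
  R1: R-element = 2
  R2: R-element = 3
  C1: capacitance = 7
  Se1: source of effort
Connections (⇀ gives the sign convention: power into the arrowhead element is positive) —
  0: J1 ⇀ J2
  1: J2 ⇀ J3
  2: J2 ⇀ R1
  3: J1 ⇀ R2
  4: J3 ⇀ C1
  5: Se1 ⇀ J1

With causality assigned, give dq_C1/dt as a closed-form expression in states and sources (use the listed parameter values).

dq_C1/dt = E_Se1/3 - 5*q_C1/42

β5 →J1  (Se1 fixes effort; stroke away)
β4 →J3  (C1 outputs effort q/C1)
β1 →J2  (J3: last free bond brings flow in)
β0 →J1  (common-e at J2 fixed by 1)
β2 →R1  (0-jn J2 has e-setter on 1)
β3 →R2  (J1: last free bond brings flow in)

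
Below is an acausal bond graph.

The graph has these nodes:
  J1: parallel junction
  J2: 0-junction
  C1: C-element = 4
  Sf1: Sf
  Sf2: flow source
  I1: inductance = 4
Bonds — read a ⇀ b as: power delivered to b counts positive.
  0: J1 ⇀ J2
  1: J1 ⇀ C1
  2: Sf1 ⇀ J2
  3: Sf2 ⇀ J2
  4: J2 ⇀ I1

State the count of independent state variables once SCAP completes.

#2 stroke at Sf1  (Sf1 (Sf) sets flow on bond)
#3 stroke at Sf2  (Sf2 fixes flow; stroke at Sf2)
#1 stroke at J1  (C1 integral (e out))
#0 stroke at J2  (common-e at J1 fixed by 1)
#4 stroke at I1  (J2: bond 0 brought effort, rest push out)

2  (C1, I1 all integral)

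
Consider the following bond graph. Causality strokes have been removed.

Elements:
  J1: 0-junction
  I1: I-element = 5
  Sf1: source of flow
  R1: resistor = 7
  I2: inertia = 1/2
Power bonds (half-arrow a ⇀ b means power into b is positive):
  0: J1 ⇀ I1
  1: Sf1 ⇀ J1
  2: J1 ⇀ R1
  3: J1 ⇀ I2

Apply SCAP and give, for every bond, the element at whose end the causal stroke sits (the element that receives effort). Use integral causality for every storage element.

#0 stroke→I1
#1 stroke→Sf1
#2 stroke→J1
#3 stroke→I2

bond 1 stroke→Sf1  (Sf1: flow source, stroke at near end)
bond 0 stroke→I1  (I1: I, integral causality)
bond 3 stroke→I2  (I2 outputs flow p/I2)
bond 2 stroke→J1  (only one effort-in slot at J1)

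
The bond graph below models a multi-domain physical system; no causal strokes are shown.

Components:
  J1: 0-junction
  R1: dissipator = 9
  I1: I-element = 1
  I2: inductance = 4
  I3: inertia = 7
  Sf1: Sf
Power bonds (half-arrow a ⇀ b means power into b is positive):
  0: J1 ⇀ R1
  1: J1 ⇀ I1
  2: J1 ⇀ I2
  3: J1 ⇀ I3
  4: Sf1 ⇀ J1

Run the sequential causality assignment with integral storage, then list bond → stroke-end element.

β4 →Sf1  (Sf1: flow source, stroke at near end)
β1 →I1  (I1 integral (f out))
β2 →I2  (I2 outputs flow p/I2)
β3 →I3  (I3 integral (f out))
β0 →J1  (J1 needs exactly one e-in)

b0 →J1
b1 →I1
b2 →I2
b3 →I3
b4 →Sf1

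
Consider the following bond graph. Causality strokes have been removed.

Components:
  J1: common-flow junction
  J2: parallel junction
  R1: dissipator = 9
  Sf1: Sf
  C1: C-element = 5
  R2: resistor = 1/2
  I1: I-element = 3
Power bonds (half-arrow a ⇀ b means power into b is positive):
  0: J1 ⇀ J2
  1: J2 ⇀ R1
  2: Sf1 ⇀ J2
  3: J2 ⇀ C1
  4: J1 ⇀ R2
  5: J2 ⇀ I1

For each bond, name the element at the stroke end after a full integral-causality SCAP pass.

b2 stroke at Sf1  (Sf1 (Sf) sets flow on bond)
b3 stroke at J2  (C1 integral (e out))
b0 stroke at J1  (J2: bond 3 brought effort, rest push out)
b1 stroke at R1  (J2 effort already set via bond 3)
b5 stroke at I1  (J2 effort already set via bond 3)
b4 stroke at R2  (J1: last free bond brings flow in)

bond 0 stroke at J1
bond 1 stroke at R1
bond 2 stroke at Sf1
bond 3 stroke at J2
bond 4 stroke at R2
bond 5 stroke at I1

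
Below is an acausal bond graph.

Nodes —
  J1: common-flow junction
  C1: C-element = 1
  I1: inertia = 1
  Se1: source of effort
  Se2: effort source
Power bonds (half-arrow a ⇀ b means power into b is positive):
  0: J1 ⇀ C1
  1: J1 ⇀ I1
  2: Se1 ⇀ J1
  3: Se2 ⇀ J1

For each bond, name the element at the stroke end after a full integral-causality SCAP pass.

bond 2 →J1  (Se1 (Se) sets effort on bond)
bond 3 →J1  (Se2 fixes effort; stroke away)
bond 0 →J1  (C1 integral (e out))
bond 1 →I1  (closing 1-jn rule on J1)

b0 |J1
b1 |I1
b2 |J1
b3 |J1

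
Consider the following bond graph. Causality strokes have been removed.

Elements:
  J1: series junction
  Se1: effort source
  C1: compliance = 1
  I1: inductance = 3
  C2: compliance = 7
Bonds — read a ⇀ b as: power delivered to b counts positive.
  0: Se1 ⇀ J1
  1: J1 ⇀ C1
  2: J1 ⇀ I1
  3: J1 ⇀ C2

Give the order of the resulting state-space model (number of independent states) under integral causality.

bond 0 →J1  (Se1 (Se) sets effort on bond)
bond 1 →J1  (C1 integral (e out))
bond 2 →I1  (I1 integral (f out))
bond 3 →J1  (J1 flow already set via bond 2)

3  (C1, C2, I1 all integral)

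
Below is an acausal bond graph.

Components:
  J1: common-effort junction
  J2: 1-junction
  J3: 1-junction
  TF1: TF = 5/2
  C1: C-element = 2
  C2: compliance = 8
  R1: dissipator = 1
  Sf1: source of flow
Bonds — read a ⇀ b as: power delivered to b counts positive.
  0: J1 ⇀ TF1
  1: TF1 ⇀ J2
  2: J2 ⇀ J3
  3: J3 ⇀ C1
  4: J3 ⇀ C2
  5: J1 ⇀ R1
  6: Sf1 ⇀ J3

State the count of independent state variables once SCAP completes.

2  (C1, C2 all integral)

β6 stroke→Sf1  (source Sf1 imposes f)
β2 stroke→J3  (J3: bond 6 brought flow, rest push out)
β3 stroke→J3  (common-f at J3 fixed by 6)
β4 stroke→J3  (J3: bond 6 brought flow, rest push out)
β1 stroke→J2  (J2 flow already set via bond 2)
β0 stroke→TF1  (TF1 one-in-one-out from 1)
β5 stroke→J1  (only one effort-in slot at J1)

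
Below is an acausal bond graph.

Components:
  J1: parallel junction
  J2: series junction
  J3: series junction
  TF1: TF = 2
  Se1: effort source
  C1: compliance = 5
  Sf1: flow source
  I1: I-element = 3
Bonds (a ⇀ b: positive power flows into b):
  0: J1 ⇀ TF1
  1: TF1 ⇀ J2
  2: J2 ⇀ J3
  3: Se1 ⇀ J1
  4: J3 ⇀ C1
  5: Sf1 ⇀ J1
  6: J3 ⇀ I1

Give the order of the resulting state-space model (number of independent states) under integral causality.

β3 →J1  (Se1 (Se) sets effort on bond)
β5 →Sf1  (source Sf1 imposes f)
β0 →TF1  (0-jn J1 has e-setter on 3)
β1 →J2  (TF TF1: opposite of bond 0)
β2 →J3  (J2: last free bond brings flow in)
β4 →J3  (C1 integral (e out))
β6 →I1  (only one flow-in slot at J3)

2  (C1, I1 all integral)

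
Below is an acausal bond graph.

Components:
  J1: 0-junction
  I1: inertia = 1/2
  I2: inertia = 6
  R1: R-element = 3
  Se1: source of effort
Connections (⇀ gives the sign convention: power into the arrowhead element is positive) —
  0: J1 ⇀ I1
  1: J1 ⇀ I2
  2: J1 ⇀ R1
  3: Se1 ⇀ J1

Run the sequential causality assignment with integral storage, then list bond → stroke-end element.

#0 |I1
#1 |I2
#2 |R1
#3 |J1

bond 3 |J1  (source Se1 imposes e)
bond 0 |I1  (J1: bond 3 brought effort, rest push out)
bond 1 |I2  (0-jn J1 has e-setter on 3)
bond 2 |R1  (J1: bond 3 brought effort, rest push out)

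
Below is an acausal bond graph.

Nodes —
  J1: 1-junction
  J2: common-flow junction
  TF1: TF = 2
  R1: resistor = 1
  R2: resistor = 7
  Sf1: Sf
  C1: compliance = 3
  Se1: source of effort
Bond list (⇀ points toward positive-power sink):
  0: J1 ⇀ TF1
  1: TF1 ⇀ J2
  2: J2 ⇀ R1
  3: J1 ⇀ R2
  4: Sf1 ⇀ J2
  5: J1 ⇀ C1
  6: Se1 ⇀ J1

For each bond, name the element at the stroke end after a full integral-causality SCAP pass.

bond 0 |TF1
bond 1 |J2
bond 2 |J2
bond 3 |J1
bond 4 |Sf1
bond 5 |J1
bond 6 |J1

#4 |Sf1  (Sf1 fixes flow; stroke at Sf1)
#6 |J1  (source Se1 imposes e)
#1 |J2  (1-jn J2 has f-setter on 4)
#2 |J2  (J2: bond 4 brought flow, rest push out)
#0 |TF1  (through TF1, causality passes straight; one stroke at TF1)
#3 |J1  (J1 flow already set via bond 0)
#5 |J1  (common-f at J1 fixed by 0)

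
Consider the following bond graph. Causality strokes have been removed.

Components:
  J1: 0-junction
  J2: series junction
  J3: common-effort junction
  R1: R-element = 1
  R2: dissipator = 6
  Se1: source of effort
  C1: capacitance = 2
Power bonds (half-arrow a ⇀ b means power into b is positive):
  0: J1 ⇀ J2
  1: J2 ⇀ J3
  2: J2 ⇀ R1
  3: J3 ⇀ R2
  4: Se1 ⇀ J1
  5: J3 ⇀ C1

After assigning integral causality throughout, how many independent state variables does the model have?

1  (C1 all integral)

bond 4 |J1  (source Se1 imposes e)
bond 0 |J2  (J1 effort already set via bond 4)
bond 5 |J3  (C1: C, integral causality)
bond 1 |J2  (J3 effort already set via bond 5)
bond 3 |R2  (J3 effort already set via bond 5)
bond 2 |R1  (J2 needs exactly one f-in)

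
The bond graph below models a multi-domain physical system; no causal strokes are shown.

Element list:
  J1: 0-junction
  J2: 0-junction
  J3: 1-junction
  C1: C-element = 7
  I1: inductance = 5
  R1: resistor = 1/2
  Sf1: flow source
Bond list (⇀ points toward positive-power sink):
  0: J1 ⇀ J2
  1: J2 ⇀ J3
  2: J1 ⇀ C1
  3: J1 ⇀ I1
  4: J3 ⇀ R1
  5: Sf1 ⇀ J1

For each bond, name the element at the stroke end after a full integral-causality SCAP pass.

b5 →Sf1  (Sf1 fixes flow; stroke at Sf1)
b2 →J1  (prefer integral on C1)
b0 →J2  (0-jn J1 has e-setter on 2)
b3 →I1  (common-e at J1 fixed by 2)
b1 →J3  (J2 effort already set via bond 0)
b4 →R1  (only one flow-in slot at J3)

b0 |J2
b1 |J3
b2 |J1
b3 |I1
b4 |R1
b5 |Sf1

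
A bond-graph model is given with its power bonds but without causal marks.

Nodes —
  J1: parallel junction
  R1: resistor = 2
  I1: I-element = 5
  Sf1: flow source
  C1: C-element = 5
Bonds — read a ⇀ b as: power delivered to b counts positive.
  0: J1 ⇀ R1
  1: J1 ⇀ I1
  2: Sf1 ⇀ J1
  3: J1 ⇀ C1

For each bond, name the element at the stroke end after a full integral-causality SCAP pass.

bond 0 stroke→R1
bond 1 stroke→I1
bond 2 stroke→Sf1
bond 3 stroke→J1

b2 →Sf1  (Sf1: flow source, stroke at near end)
b1 →I1  (prefer integral on I1)
b3 →J1  (C1 outputs effort q/C1)
b0 →R1  (common-e at J1 fixed by 3)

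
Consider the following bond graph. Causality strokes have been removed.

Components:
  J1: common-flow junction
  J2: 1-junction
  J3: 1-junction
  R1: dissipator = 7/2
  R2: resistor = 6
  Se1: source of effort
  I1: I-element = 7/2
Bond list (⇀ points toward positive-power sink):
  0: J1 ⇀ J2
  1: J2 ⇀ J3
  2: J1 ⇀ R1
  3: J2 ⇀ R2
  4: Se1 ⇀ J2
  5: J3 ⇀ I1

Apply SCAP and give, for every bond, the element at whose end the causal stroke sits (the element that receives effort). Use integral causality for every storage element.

bond 0 stroke at J2
bond 1 stroke at J3
bond 2 stroke at J1
bond 3 stroke at J2
bond 4 stroke at J2
bond 5 stroke at I1

β4 stroke→J2  (Se1: effort source, stroke at far end)
β5 stroke→I1  (I1 outputs flow p/I1)
β1 stroke→J3  (J3 flow already set via bond 5)
β0 stroke→J2  (common-f at J2 fixed by 1)
β3 stroke→J2  (common-f at J2 fixed by 1)
β2 stroke→J1  (1-jn J1 has f-setter on 0)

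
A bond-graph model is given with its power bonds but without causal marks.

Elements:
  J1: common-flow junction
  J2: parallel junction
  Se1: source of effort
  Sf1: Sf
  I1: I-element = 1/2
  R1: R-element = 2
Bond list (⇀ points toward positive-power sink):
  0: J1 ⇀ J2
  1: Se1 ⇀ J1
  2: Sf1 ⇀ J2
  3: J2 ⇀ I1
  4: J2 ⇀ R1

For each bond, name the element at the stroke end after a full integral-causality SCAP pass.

b0 stroke→J2
b1 stroke→J1
b2 stroke→Sf1
b3 stroke→I1
b4 stroke→R1

β1 stroke→J1  (Se1: effort source, stroke at far end)
β2 stroke→Sf1  (Sf1 fixes flow; stroke at Sf1)
β0 stroke→J2  (closing 1-jn rule on J1)
β3 stroke→I1  (J2: bond 0 brought effort, rest push out)
β4 stroke→R1  (common-e at J2 fixed by 0)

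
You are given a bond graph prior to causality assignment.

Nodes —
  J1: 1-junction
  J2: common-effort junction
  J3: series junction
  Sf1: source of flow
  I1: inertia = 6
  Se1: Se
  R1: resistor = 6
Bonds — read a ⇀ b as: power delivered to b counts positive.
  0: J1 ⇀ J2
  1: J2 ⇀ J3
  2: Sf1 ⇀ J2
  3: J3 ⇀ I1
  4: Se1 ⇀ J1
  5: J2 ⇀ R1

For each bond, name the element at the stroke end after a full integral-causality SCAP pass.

bond 2 stroke at Sf1  (source Sf1 imposes f)
bond 4 stroke at J1  (Se1 (Se) sets effort on bond)
bond 0 stroke at J2  (closing 1-jn rule on J1)
bond 1 stroke at J3  (J2 effort already set via bond 0)
bond 5 stroke at R1  (0-jn J2 has e-setter on 0)
bond 3 stroke at I1  (only one flow-in slot at J3)

#0 →J2
#1 →J3
#2 →Sf1
#3 →I1
#4 →J1
#5 →R1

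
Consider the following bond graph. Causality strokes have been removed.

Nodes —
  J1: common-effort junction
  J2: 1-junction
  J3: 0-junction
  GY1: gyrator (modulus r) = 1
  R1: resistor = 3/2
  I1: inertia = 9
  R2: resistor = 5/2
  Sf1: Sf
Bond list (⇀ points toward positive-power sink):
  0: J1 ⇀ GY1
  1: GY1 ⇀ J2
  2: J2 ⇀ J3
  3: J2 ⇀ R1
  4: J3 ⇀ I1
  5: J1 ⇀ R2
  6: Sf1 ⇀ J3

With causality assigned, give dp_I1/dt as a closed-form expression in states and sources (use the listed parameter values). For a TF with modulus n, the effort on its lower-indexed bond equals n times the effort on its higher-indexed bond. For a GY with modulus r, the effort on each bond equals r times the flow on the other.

dp_I1/dt = 19*F_Sf1/10 - 19*p_I1/90

#6 stroke→Sf1  (Sf1: flow source, stroke at near end)
#4 stroke→I1  (I1: I, integral causality)
#2 stroke→J3  (closing 0-jn rule on J3)
#1 stroke→J2  (1-jn J2 has f-setter on 2)
#3 stroke→J2  (1-jn J2 has f-setter on 2)
#0 stroke→J1  (GY1: gyrator matches bond 1)
#5 stroke→R2  (common-e at J1 fixed by 0)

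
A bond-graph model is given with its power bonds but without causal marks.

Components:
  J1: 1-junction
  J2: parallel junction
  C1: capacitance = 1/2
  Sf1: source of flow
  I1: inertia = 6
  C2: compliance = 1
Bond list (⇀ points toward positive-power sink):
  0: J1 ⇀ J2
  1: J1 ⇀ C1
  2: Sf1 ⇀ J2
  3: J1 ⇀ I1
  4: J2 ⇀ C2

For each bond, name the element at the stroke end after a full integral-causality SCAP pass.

bond 0 →J1
bond 1 →J1
bond 2 →Sf1
bond 3 →I1
bond 4 →J2

bond 2 |Sf1  (Sf1: flow source, stroke at near end)
bond 1 |J1  (C1 outputs effort q/C1)
bond 3 |I1  (I1 integral (f out))
bond 0 |J1  (1-jn J1 has f-setter on 3)
bond 4 |J2  (J2 needs exactly one e-in)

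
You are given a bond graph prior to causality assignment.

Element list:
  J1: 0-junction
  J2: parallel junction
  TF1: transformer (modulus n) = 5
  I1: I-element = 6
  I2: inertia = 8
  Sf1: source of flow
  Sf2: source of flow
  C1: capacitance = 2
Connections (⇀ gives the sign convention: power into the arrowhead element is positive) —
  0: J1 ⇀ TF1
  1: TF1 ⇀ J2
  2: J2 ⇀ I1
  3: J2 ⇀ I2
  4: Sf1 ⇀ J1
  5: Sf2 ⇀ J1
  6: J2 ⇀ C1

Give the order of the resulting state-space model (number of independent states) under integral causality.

3  (C1, I1, I2 all integral)

b4 |Sf1  (Sf1: flow source, stroke at near end)
b5 |Sf2  (source Sf2 imposes f)
b0 |J1  (only one effort-in slot at J1)
b1 |TF1  (TF1 one-in-one-out from 0)
b2 |I1  (I1 integral (f out))
b3 |I2  (prefer integral on I2)
b6 |J2  (J2 needs exactly one e-in)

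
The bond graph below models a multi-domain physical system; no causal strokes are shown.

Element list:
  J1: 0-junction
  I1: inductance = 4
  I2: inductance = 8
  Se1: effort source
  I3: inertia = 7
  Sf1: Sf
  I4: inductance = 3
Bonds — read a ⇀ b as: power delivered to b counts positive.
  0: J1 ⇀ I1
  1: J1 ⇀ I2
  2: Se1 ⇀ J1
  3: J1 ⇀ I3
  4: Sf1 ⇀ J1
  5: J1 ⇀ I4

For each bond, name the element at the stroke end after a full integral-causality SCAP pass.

b2 stroke→J1  (source Se1 imposes e)
b4 stroke→Sf1  (Sf1: flow source, stroke at near end)
b0 stroke→I1  (common-e at J1 fixed by 2)
b1 stroke→I2  (J1: bond 2 brought effort, rest push out)
b3 stroke→I3  (J1 effort already set via bond 2)
b5 stroke→I4  (J1: bond 2 brought effort, rest push out)

b0 stroke at I1
b1 stroke at I2
b2 stroke at J1
b3 stroke at I3
b4 stroke at Sf1
b5 stroke at I4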